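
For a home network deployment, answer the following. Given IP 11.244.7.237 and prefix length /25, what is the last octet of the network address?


Given: IP = 11.244.7.237, prefix = /25
Subnet mask = 255.255.255.128
Last octet of IP: 237
Last octet of mask: 128
Network last octet = 237 AND 128 = 128

128


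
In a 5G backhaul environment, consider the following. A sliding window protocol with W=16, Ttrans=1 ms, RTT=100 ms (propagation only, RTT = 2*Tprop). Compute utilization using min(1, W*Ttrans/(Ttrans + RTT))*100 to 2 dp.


Given: W = 16, Ttrans = 1 ms, RTT = 100 ms (= 2 * Tprop, Tprop = 50 ms)
Cycle time = Ttrans + RTT = 1 + 100 = 101 ms (first packet sent until its ACK returns)
W * Ttrans = 16 * 1 = 16 ms of sending per cycle
W * Ttrans / (Ttrans + RTT) = 16 / 101 = 0.158416
U = min(1, 0.158416) = 0.158416
U% = 15.84%

15.84


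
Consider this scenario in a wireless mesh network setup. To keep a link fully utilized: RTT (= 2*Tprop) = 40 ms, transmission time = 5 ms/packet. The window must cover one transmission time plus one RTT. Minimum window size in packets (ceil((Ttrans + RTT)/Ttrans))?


Given: Ttrans = 5 ms, RTT = 40 ms (= 2 * Tprop, Tprop = 20 ms)
Time until first ACK returns = Ttrans + RTT = 5 + 40 = 45 ms
Need W * Ttrans >= Ttrans + RTT  ->  W >= (Ttrans + RTT) / Ttrans
(Ttrans + RTT) / Ttrans = 45 / 5 = 9
W_min = ceil(9) = 9

9


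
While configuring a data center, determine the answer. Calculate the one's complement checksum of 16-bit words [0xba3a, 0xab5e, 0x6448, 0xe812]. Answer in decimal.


Given words: [0xba3a, 0xab5e, 0x6448, 0xe812]
Step 1: Sum all words
Raw sum = 47674 + 43870 + 25672 + 59410 = 176626
Step 2: Fold carry: (45554 + 2) = 45556
One's complement = ~45556 & 0xFFFF = 19979

19979


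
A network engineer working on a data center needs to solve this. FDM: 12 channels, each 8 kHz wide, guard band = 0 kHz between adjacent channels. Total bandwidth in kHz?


Given: 12 channels, 8 kHz each, guard = 0 kHz
Channel bandwidth = 12 * 8 = 96 kHz
Guard bands = 11 gaps * 0 kHz = 0 kHz
Total = 96 + 0 = 96 kHz

96


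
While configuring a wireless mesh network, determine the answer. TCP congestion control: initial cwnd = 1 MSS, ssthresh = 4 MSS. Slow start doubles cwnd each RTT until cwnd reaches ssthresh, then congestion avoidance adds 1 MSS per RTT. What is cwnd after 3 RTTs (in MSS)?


RTT 0: cwnd = 1 MSS (initial)
RTT 1: cwnd = 2 MSS (slow start, doubled)
RTT 2: cwnd = 4 MSS (slow start, doubled)
RTT 3: cwnd = 5 MSS (congestion avoidance, +1)

5


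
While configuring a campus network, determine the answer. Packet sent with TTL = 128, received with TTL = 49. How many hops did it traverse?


Given: initial TTL = 128, received TTL = 49
Hops = initial TTL - received TTL
Hops = 128 - 49 = 79

79


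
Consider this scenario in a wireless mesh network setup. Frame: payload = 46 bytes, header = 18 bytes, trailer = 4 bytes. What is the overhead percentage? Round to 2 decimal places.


Given: payload = 46 B, header = 18 B, trailer = 4 B
Overhead bytes = header + trailer = 18 + 4 = 22
Total frame = payload + overhead = 46 + 22 = 68
Overhead % = 22 / 68 * 100 = 32.3529% -> 32.35% (2 dp)

32.35


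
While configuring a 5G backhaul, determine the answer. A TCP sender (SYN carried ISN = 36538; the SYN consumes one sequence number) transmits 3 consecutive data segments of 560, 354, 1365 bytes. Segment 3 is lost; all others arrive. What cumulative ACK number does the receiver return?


SYN uses sequence number 36538; first data byte = ISN + 1 = 36539.
Segment 1: SEQ = 36539, len = 560 B, covers [36539, 37098]
Segment 2: SEQ = 37099, len = 354 B, covers [37099, 37452]
Segment 3: SEQ = 37453, len = 1365 B, covers [37453, 38817] [LOST]
In-order data received: bytes [36539, 37452] (segments 1..2).
Segment 3 missing -> gap begins at byte 37453.
Cumulative ACK = next expected in-order byte = 36539 + 560 + 354 = 37453

37453


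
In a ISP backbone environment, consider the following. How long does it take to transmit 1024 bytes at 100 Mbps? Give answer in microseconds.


Given: packet = 1024 bytes, bandwidth = 100 Mbps
Packet in bits = 1024 * 8 = 8192 bits
Bandwidth = 100 * 10^6 = 100000000 bps
Time = 8192 / 100000000 seconds
Time in us = 8192 * 10^6 / 100000000 = 81.92

81.92


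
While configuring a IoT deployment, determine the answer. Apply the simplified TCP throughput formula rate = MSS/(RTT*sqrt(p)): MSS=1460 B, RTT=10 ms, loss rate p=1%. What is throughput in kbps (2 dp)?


Given: MSS = 1460 bytes, RTT = 10 ms, loss = 1%
RTT in seconds = 10 / 1000 = 0.01
Loss rate = 1% = 0.01
sqrt(loss) = sqrt(0.01) = 0.1
Throughput (bytes/s) = 1460 / (0.01 * 0.1) = 1460000.0000
Throughput (kbps) = 1460000.0000 * 8 / 1000 = 11680.000000 -> 11680.00 kbps (2 dp)

11680.00


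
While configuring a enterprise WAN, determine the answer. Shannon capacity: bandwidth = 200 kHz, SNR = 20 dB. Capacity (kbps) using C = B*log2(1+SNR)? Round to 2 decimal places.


Given: B = 200 kHz, SNR = 20 dB
SNR linear = 10^(20/10) = 100
1 + SNR = 101
log2(101) = 6.6582114828
C = 200 * 1000 * 6.6582114828 = 1331642.2966 bps
C = 1331.642297 kbps -> 1331.64 kbps (2 dp)

1331.64


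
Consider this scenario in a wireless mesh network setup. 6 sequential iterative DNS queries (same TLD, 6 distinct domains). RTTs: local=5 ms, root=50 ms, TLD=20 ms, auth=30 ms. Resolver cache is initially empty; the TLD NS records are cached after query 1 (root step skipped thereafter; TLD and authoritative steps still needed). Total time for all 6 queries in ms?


Lookup 1 (cold cache): local + root + TLD + auth = 5 + 50 + 20 + 30 = 105 ms
Lookups 2..6 (TLD NS cached -> skip root; new domain -> still ask TLD and auth): local + TLD + auth = 5 + 20 + 30 = 55 ms each
Remaining 5 lookups: 5 * 55 = 275 ms
Total = 105 + 275 = 380 ms

380


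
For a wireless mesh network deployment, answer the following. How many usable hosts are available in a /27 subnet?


Given: subnet mask /27
Host bits = 32 - 27 = 5
Total addresses = 2^5 = 32
Usable hosts = 32 - 2 (network + broadcast) = 30

30


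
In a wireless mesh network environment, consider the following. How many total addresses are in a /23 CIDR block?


Given: CIDR prefix /23
Host bits = 32 - 23 = 9
Total addresses = 2^9 = 512

512


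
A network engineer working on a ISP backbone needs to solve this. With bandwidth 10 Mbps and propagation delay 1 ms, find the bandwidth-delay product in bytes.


Given: bandwidth = 10 Mbps, delay = 1 ms
BDP in bits = 10 * 10^6 * 1 / 1000
BDP in bits = 10000
BDP in bytes = 10000 / 8 = 1250

1250


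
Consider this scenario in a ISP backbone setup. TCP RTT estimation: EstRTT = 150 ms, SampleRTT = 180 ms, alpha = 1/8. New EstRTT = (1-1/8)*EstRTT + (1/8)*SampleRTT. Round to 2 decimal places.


Given: EstRTT = 150 ms, SampleRTT = 180 ms, alpha = 1/8
New EstRTT = (1 - alpha) * EstRTT + alpha * SampleRTT
(7/8) * 150 = 131.25
(1/8) * 180 = 22.5
New EstRTT = 131.25 + 22.5 = 153.75 ms -> 153.75 ms (2 dp)

153.75


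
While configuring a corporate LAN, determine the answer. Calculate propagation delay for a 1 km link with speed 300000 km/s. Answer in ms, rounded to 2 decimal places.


Given: distance = 1 km, speed = 300000 km/s
Delay = distance / speed = 1 / 300000 seconds
Delay in ms = 1 * 1000 / 300000
Delay = 0.0033 ms
Rounded to 2 dp = 0.00 ms

0.00


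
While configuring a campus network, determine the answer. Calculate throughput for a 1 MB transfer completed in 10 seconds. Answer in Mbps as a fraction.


Given: file = 1 MB, time = 10 s
File in Mb = 1 * 8 = 8 Mb
Throughput = 8 / 10 Mbps
Throughput = 4/5 Mbps

4/5


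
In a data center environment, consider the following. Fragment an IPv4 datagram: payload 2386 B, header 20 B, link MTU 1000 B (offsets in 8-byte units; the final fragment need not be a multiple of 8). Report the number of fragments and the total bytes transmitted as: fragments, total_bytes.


Max data per non-final fragment = floor((MTU - header)/8)*8 = floor((1000 - 20)/8)*8 = floor(980/8)*8 = 976 B
Final fragment needs no 8-byte alignment: it can carry up to MTU - header = 980 B
Non-final fragments needed = ceil((payload - 980) / 976) = ceil(1406/976) = ceil(1.4406) = 2
Number of fragments = 2 + 1 = 3
Fragment sizes (data): 2 * 976 B + 434 B (last, 434 <= 980 OK)
Total bytes sent = payload + n_frags * header = 2386 + 3*20 = 2386 + 60 = 2446 B

3, 2446


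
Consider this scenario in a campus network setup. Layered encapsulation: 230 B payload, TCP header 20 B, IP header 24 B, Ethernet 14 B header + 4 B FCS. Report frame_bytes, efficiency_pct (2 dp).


TCP segment = 230 + 20 = 250 B
IP packet = 250 + 24 = 274 B
Ethernet frame = 274 + 14 + 4 = 292 B
Efficiency = app / frame = 230 / 292 = 0.787671 = 78.7671% -> 78.77% (2 dp)

292, 78.77


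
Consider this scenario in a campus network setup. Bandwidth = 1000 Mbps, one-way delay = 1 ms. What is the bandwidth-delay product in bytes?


Given: bandwidth = 1000 Mbps, delay = 1 ms
BDP in bits = 1000 * 10^6 * 1 / 1000
BDP in bits = 1000000
BDP in bytes = 1000000 / 8 = 125000

125000


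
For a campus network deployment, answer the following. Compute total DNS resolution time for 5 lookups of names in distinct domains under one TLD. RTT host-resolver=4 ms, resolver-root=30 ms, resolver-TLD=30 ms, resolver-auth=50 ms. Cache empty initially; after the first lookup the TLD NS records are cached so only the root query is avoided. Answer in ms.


Lookup 1 (cold cache): local + root + TLD + auth = 4 + 30 + 30 + 50 = 114 ms
Lookups 2..5 (TLD NS cached -> skip root; new domain -> still ask TLD and auth): local + TLD + auth = 4 + 30 + 50 = 84 ms each
Remaining 4 lookups: 4 * 84 = 336 ms
Total = 114 + 336 = 450 ms

450


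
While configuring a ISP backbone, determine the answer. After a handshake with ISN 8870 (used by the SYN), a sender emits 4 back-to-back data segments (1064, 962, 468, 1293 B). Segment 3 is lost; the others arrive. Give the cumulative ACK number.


SYN uses sequence number 8870; first data byte = ISN + 1 = 8871.
Segment 1: SEQ = 8871, len = 1064 B, covers [8871, 9934]
Segment 2: SEQ = 9935, len = 962 B, covers [9935, 10896]
Segment 3: SEQ = 10897, len = 468 B, covers [10897, 11364] [LOST]
Segment 4: SEQ = 11365, len = 1293 B, covers [11365, 12657]
In-order data received: bytes [8871, 10896] (segments 1..2).
Segment 3 missing -> gap begins at byte 10897; later segments buffered out of order.
Cumulative ACK = next expected in-order byte = 8871 + 1064 + 962 = 10897

10897


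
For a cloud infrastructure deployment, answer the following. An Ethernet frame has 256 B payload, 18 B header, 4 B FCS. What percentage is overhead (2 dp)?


Given: payload = 256 B, header = 18 B, trailer = 4 B
Overhead bytes = header + trailer = 18 + 4 = 22
Total frame = payload + overhead = 256 + 22 = 278
Overhead % = 22 / 278 * 100 = 7.9137% -> 7.91% (2 dp)

7.91


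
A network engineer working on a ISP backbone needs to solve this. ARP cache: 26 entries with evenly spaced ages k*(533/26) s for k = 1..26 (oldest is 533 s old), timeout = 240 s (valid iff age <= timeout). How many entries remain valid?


Ages are k * 533/26 s for k = 1..26 (spacing = 20.5000 s).
Entry k is valid iff k * 533/26 <= 240 iff k <= 26 * 240 / 533 = 11.7073
n_valid = floor(11.7073) = 11
(n_stale = 26 - 11 = 15)

11


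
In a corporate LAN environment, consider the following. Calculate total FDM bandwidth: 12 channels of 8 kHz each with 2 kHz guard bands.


Given: 12 channels, 8 kHz each, guard = 2 kHz
Channel bandwidth = 12 * 8 = 96 kHz
Guard bands = 11 gaps * 2 kHz = 22 kHz
Total = 96 + 22 = 118 kHz

118


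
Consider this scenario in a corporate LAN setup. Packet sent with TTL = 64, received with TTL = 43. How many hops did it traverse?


Given: initial TTL = 64, received TTL = 43
Hops = initial TTL - received TTL
Hops = 64 - 43 = 21

21


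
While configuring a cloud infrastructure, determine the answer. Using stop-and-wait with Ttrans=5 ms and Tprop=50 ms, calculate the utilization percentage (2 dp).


Given: Ttrans = 5 ms, Tprop = 50 ms
RTT = 2 * Tprop = 2 * 50 = 100 ms
U = Ttrans / (Ttrans + RTT)
U = 5 / (5 + 100)
U = 5 / 105 = 0.047619
U% = 4.76%

4.76


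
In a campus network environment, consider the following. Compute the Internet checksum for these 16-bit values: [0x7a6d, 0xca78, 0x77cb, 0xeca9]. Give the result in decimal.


Given words: [0x7a6d, 0xca78, 0x77cb, 0xeca9]
Step 1: Sum all words
Raw sum = 31341 + 51832 + 30667 + 60585 = 174425
Step 2: Fold carry: (43353 + 2) = 43355
One's complement = ~43355 & 0xFFFF = 22180

22180


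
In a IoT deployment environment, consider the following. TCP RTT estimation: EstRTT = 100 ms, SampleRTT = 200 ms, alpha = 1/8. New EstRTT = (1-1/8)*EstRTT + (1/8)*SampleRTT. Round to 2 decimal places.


Given: EstRTT = 100 ms, SampleRTT = 200 ms, alpha = 1/8
New EstRTT = (1 - alpha) * EstRTT + alpha * SampleRTT
(7/8) * 100 = 87.5
(1/8) * 200 = 25
New EstRTT = 87.5 + 25 = 112.5 ms -> 112.50 ms (2 dp)

112.50


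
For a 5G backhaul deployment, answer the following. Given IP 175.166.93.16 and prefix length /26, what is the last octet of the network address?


Given: IP = 175.166.93.16, prefix = /26
Subnet mask = 255.255.255.192
Last octet of IP: 16
Last octet of mask: 192
Network last octet = 16 AND 192 = 0

0


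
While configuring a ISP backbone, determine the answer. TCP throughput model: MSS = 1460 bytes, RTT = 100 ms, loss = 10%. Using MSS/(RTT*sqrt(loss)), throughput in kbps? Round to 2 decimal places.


Given: MSS = 1460 bytes, RTT = 100 ms, loss = 10%
RTT in seconds = 100 / 1000 = 0.1
Loss rate = 10% = 0.1
sqrt(loss) = sqrt(0.1) = 0.316227766017
Throughput (bytes/s) = 1460 / (0.1 * 0.316227766017) = 46169.2538
Throughput (kbps) = 46169.2538 * 8 / 1000 = 369.354031 -> 369.35 kbps (2 dp)

369.35


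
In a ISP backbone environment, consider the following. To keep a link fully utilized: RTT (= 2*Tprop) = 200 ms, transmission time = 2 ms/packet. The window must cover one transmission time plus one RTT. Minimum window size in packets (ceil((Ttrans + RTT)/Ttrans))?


Given: Ttrans = 2 ms, RTT = 200 ms (= 2 * Tprop, Tprop = 100 ms)
Time until first ACK returns = Ttrans + RTT = 2 + 200 = 202 ms
Need W * Ttrans >= Ttrans + RTT  ->  W >= (Ttrans + RTT) / Ttrans
(Ttrans + RTT) / Ttrans = 202 / 2 = 101
W_min = ceil(101) = 101

101


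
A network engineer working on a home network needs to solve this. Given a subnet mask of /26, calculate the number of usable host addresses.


Given: subnet mask /26
Host bits = 32 - 26 = 6
Total addresses = 2^6 = 64
Usable hosts = 64 - 2 (network + broadcast) = 62

62


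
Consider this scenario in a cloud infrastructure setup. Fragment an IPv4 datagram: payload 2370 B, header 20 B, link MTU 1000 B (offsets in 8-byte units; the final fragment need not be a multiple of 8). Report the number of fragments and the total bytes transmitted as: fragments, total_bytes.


Max data per non-final fragment = floor((MTU - header)/8)*8 = floor((1000 - 20)/8)*8 = floor(980/8)*8 = 976 B
Final fragment needs no 8-byte alignment: it can carry up to MTU - header = 980 B
Non-final fragments needed = ceil((payload - 980) / 976) = ceil(1390/976) = ceil(1.4242) = 2
Number of fragments = 2 + 1 = 3
Fragment sizes (data): 2 * 976 B + 418 B (last, 418 <= 980 OK)
Total bytes sent = payload + n_frags * header = 2370 + 3*20 = 2370 + 60 = 2430 B

3, 2430


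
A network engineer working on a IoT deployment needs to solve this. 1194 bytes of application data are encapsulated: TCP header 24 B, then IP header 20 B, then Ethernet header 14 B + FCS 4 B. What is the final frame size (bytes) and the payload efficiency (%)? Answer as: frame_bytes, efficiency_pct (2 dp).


TCP segment = 1194 + 24 = 1218 B
IP packet = 1218 + 20 = 1238 B
Ethernet frame = 1238 + 14 + 4 = 1256 B
Efficiency = app / frame = 1194 / 1256 = 0.950637 = 95.0637% -> 95.06% (2 dp)

1256, 95.06


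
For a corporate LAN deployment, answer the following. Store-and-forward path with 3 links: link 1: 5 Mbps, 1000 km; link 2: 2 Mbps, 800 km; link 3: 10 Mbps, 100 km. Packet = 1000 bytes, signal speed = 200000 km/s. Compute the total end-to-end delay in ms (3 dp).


Packet = 1000 bytes = 8000 bits. Store-and-forward: sum (t_trans + t_prop) per link.
Link 1: t_trans = 8000/(5*10^6) s = 1.6000 ms; t_prop = 1000/200000 s = 5.0000 ms; subtotal = 6.6000 ms
Link 2: t_trans = 8000/(2*10^6) s = 4.0000 ms; t_prop = 800/200000 s = 4.0000 ms; subtotal = 8.0000 ms
Link 3: t_trans = 8000/(10*10^6) s = 0.8000 ms; t_prop = 100/200000 s = 0.5000 ms; subtotal = 1.3000 ms
End-to-end = 6.6000 + 8.0000 + 1.3000 = 15.9000 ms -> 15.900 ms (3 dp)

15.900


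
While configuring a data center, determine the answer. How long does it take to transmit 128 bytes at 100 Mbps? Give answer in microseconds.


Given: packet = 128 bytes, bandwidth = 100 Mbps
Packet in bits = 128 * 8 = 1024 bits
Bandwidth = 100 * 10^6 = 100000000 bps
Time = 1024 / 100000000 seconds
Time in us = 1024 * 10^6 / 100000000 = 10.24

10.24


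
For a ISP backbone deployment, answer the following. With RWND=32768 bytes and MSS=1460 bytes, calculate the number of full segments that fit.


Given: RWND = 32768 bytes, MSS = 1460 bytes
Full segments = floor(RWND / MSS)
Full segments = floor(32768 / 1460)
Full segments = floor(22.4438) = 22

22


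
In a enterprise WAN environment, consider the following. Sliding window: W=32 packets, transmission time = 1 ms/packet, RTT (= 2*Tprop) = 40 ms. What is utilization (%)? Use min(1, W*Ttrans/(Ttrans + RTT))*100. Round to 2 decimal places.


Given: W = 32, Ttrans = 1 ms, RTT = 40 ms (= 2 * Tprop, Tprop = 20 ms)
Cycle time = Ttrans + RTT = 1 + 40 = 41 ms (first packet sent until its ACK returns)
W * Ttrans = 32 * 1 = 32 ms of sending per cycle
W * Ttrans / (Ttrans + RTT) = 32 / 41 = 0.780488
U = min(1, 0.780488) = 0.780488
U% = 78.05%

78.05


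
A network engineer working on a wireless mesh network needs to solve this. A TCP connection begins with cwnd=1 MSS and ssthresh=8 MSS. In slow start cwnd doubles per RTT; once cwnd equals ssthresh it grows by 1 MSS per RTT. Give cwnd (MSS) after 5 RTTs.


RTT 0: cwnd = 1 MSS (initial)
RTT 1: cwnd = 2 MSS (slow start, doubled)
RTT 2: cwnd = 4 MSS (slow start, doubled)
RTT 3: cwnd = 8 MSS (slow start, doubled)
RTT 4: cwnd = 9 MSS (congestion avoidance, +1)
RTT 5: cwnd = 10 MSS (congestion avoidance, +1)

10


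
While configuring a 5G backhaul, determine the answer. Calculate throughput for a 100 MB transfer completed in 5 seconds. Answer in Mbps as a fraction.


Given: file = 100 MB, time = 5 s
File in Mb = 100 * 8 = 800 Mb
Throughput = 800 / 5 Mbps
Throughput = 160 Mbps

160


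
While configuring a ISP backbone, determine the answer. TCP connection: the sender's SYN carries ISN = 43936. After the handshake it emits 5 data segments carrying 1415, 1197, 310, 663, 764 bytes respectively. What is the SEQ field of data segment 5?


The SYN occupies sequence number ISN = 43936, so the first data byte is ISN + 1 = 43937.
SEQ of data segment i = (ISN + 1) + sum of payload sizes of segments 1..i-1.
Segment 1: SEQ = 43937, payload = 1415 bytes
Segment 2: SEQ = 45352, payload = 1197 bytes
Segment 3: SEQ = 46549, payload = 310 bytes
Segment 4: SEQ = 46859, payload = 663 bytes
Segment 5: SEQ = 47522, payload = 764 bytes
SEQ of segment 5 = 43937 + 1415 + 1197 + 310 + 663 = 47522

47522


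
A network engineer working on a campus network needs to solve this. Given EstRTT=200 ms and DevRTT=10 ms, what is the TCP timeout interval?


Given: EstRTT = 200 ms, DevRTT = 10 ms
Timeout = EstRTT + 4 * DevRTT
4 * DevRTT = 4 * 10 = 40
Timeout = 200 + 40 = 240 ms

240


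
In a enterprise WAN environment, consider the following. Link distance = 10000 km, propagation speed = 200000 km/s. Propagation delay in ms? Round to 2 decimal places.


Given: distance = 10000 km, speed = 200000 km/s
Delay = distance / speed = 10000 / 200000 seconds
Delay in ms = 10000 * 1000 / 200000
Delay = 50.0000 ms
Rounded to 2 dp = 50.00 ms

50.00


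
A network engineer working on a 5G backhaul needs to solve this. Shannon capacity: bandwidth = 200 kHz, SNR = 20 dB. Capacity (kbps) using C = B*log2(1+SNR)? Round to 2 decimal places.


Given: B = 200 kHz, SNR = 20 dB
SNR linear = 10^(20/10) = 100
1 + SNR = 101
log2(101) = 6.6582114828
C = 200 * 1000 * 6.6582114828 = 1331642.2966 bps
C = 1331.642297 kbps -> 1331.64 kbps (2 dp)

1331.64


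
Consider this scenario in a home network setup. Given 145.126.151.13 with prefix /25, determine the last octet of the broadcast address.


Given: IP = 145.126.151.13, prefix = /25
Host bits = 32 - 25 = 7
Network last octet = 13 AND mask = 0
Host part size = 2^7 - 1 = 127
Broadcast last octet = 0 OR 127 = 127

127


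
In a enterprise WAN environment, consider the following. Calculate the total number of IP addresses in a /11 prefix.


Given: CIDR prefix /11
Host bits = 32 - 11 = 21
Total addresses = 2^21 = 2097152

2097152


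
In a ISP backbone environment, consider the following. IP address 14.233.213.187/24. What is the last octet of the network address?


Given: IP = 14.233.213.187, prefix = /24
Subnet mask = 255.255.255.0
Last octet of IP: 187
Last octet of mask: 0
Network last octet = 187 AND 0 = 0

0


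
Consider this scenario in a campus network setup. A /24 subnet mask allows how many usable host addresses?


Given: subnet mask /24
Host bits = 32 - 24 = 8
Total addresses = 2^8 = 256
Usable hosts = 256 - 2 (network + broadcast) = 254

254


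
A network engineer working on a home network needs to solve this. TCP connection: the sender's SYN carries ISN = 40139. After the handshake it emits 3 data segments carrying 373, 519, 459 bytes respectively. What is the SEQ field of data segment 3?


The SYN occupies sequence number ISN = 40139, so the first data byte is ISN + 1 = 40140.
SEQ of data segment i = (ISN + 1) + sum of payload sizes of segments 1..i-1.
Segment 1: SEQ = 40140, payload = 373 bytes
Segment 2: SEQ = 40513, payload = 519 bytes
Segment 3: SEQ = 41032, payload = 459 bytes
SEQ of segment 3 = 40140 + 373 + 519 = 41032

41032


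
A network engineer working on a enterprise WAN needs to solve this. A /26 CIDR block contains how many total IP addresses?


Given: CIDR prefix /26
Host bits = 32 - 26 = 6
Total addresses = 2^6 = 64

64


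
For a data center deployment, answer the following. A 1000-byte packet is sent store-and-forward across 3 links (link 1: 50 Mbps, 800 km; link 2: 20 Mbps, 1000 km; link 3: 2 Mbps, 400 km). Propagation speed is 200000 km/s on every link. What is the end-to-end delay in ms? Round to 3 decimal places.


Packet = 1000 bytes = 8000 bits. Store-and-forward: sum (t_trans + t_prop) per link.
Link 1: t_trans = 8000/(50*10^6) s = 0.1600 ms; t_prop = 800/200000 s = 4.0000 ms; subtotal = 4.1600 ms
Link 2: t_trans = 8000/(20*10^6) s = 0.4000 ms; t_prop = 1000/200000 s = 5.0000 ms; subtotal = 5.4000 ms
Link 3: t_trans = 8000/(2*10^6) s = 4.0000 ms; t_prop = 400/200000 s = 2.0000 ms; subtotal = 6.0000 ms
End-to-end = 4.1600 + 5.4000 + 6.0000 = 15.5600 ms -> 15.560 ms (3 dp)

15.560


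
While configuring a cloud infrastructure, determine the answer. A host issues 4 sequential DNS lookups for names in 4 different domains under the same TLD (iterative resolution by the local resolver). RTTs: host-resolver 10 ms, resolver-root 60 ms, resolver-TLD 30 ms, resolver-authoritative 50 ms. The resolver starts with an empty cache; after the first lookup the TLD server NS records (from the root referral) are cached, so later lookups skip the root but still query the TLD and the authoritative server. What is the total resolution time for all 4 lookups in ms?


Lookup 1 (cold cache): local + root + TLD + auth = 10 + 60 + 30 + 50 = 150 ms
Lookups 2..4 (TLD NS cached -> skip root; new domain -> still ask TLD and auth): local + TLD + auth = 10 + 30 + 50 = 90 ms each
Remaining 3 lookups: 3 * 90 = 270 ms
Total = 150 + 270 = 420 ms

420


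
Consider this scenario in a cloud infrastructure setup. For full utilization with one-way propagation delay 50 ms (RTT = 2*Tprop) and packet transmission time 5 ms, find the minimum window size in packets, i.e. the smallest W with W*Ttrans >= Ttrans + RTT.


Given: Ttrans = 5 ms, RTT = 100 ms (= 2 * Tprop, Tprop = 50 ms)
Time until first ACK returns = Ttrans + RTT = 5 + 100 = 105 ms
Need W * Ttrans >= Ttrans + RTT  ->  W >= (Ttrans + RTT) / Ttrans
(Ttrans + RTT) / Ttrans = 105 / 5 = 21
W_min = ceil(21) = 21

21


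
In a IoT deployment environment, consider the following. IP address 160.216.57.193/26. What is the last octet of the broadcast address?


Given: IP = 160.216.57.193, prefix = /26
Host bits = 32 - 26 = 6
Network last octet = 193 AND mask = 192
Host part size = 2^6 - 1 = 63
Broadcast last octet = 192 OR 63 = 255

255


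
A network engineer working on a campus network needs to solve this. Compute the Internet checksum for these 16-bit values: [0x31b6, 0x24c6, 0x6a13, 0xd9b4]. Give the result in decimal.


Given words: [0x31b6, 0x24c6, 0x6a13, 0xd9b4]
Step 1: Sum all words
Raw sum = 12726 + 9414 + 27155 + 55732 = 105027
Step 2: Fold carry: (39491 + 1) = 39492
One's complement = ~39492 & 0xFFFF = 26043

26043


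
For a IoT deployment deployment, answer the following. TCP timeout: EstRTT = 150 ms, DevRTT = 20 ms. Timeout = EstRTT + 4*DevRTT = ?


Given: EstRTT = 150 ms, DevRTT = 20 ms
Timeout = EstRTT + 4 * DevRTT
4 * DevRTT = 4 * 20 = 80
Timeout = 150 + 80 = 230 ms

230


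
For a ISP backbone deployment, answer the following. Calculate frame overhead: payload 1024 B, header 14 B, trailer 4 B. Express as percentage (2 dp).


Given: payload = 1024 B, header = 14 B, trailer = 4 B
Overhead bytes = header + trailer = 14 + 4 = 18
Total frame = payload + overhead = 1024 + 18 = 1042
Overhead % = 18 / 1042 * 100 = 1.7274% -> 1.73% (2 dp)

1.73


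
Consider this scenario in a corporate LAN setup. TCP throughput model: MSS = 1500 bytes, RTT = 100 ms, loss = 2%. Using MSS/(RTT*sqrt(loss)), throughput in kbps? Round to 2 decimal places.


Given: MSS = 1500 bytes, RTT = 100 ms, loss = 2%
RTT in seconds = 100 / 1000 = 0.1
Loss rate = 2% = 0.02
sqrt(loss) = sqrt(0.02) = 0.141421356237
Throughput (bytes/s) = 1500 / (0.1 * 0.141421356237) = 106066.0172
Throughput (kbps) = 106066.0172 * 8 / 1000 = 848.528137 -> 848.53 kbps (2 dp)

848.53


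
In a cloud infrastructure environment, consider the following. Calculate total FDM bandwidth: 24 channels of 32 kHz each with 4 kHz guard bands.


Given: 24 channels, 32 kHz each, guard = 4 kHz
Channel bandwidth = 24 * 32 = 768 kHz
Guard bands = 23 gaps * 4 kHz = 92 kHz
Total = 768 + 92 = 860 kHz

860


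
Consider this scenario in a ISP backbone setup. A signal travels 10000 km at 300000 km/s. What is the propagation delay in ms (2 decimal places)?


Given: distance = 10000 km, speed = 300000 km/s
Delay = distance / speed = 10000 / 300000 seconds
Delay in ms = 10000 * 1000 / 300000
Delay = 33.3333 ms
Rounded to 2 dp = 33.33 ms

33.33


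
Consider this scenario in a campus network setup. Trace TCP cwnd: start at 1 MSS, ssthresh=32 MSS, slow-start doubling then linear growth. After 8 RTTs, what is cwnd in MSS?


RTT 0: cwnd = 1 MSS (initial)
RTT 1: cwnd = 2 MSS (slow start, doubled)
RTT 2: cwnd = 4 MSS (slow start, doubled)
RTT 3: cwnd = 8 MSS (slow start, doubled)
RTT 4: cwnd = 16 MSS (slow start, doubled)
RTT 5: cwnd = 32 MSS (slow start, doubled)
RTT 6: cwnd = 33 MSS (congestion avoidance, +1)
RTT 7: cwnd = 34 MSS (congestion avoidance, +1)
RTT 8: cwnd = 35 MSS (congestion avoidance, +1)

35


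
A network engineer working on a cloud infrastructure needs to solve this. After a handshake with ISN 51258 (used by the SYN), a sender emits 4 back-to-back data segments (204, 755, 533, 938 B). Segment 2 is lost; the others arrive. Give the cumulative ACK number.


SYN uses sequence number 51258; first data byte = ISN + 1 = 51259.
Segment 1: SEQ = 51259, len = 204 B, covers [51259, 51462]
Segment 2: SEQ = 51463, len = 755 B, covers [51463, 52217] [LOST]
Segment 3: SEQ = 52218, len = 533 B, covers [52218, 52750]
Segment 4: SEQ = 52751, len = 938 B, covers [52751, 53688]
In-order data received: bytes [51259, 51462] (segments 1..1).
Segment 2 missing -> gap begins at byte 51463; later segments buffered out of order.
Cumulative ACK = next expected in-order byte = 51259 + 204 = 51463

51463


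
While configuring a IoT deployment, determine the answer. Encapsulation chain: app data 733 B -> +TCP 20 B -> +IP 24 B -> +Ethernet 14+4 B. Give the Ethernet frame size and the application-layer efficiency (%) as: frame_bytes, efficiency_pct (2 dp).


TCP segment = 733 + 20 = 753 B
IP packet = 753 + 24 = 777 B
Ethernet frame = 777 + 14 + 4 = 795 B
Efficiency = app / frame = 733 / 795 = 0.922013 = 92.2013% -> 92.20% (2 dp)

795, 92.20


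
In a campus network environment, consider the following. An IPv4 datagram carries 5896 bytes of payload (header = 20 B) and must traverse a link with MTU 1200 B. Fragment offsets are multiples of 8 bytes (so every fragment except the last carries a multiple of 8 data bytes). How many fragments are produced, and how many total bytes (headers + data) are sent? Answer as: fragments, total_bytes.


Max data per non-final fragment = floor((MTU - header)/8)*8 = floor((1200 - 20)/8)*8 = floor(1180/8)*8 = 1176 B
Final fragment needs no 8-byte alignment: it can carry up to MTU - header = 1180 B
Non-final fragments needed = ceil((payload - 1180) / 1176) = ceil(4716/1176) = ceil(4.0102) = 5
Number of fragments = 5 + 1 = 6
Fragment sizes (data): 5 * 1176 B + 16 B (last, 16 <= 1180 OK)
Total bytes sent = payload + n_frags * header = 5896 + 6*20 = 5896 + 120 = 6016 B

6, 6016


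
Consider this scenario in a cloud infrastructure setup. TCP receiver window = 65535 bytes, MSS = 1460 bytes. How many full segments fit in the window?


Given: RWND = 65535 bytes, MSS = 1460 bytes
Full segments = floor(RWND / MSS)
Full segments = floor(65535 / 1460)
Full segments = floor(44.887) = 44

44


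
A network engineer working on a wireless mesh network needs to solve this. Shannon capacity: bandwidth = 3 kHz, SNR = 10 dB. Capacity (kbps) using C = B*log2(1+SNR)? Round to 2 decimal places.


Given: B = 3 kHz, SNR = 10 dB
SNR linear = 10^(10/10) = 10
1 + SNR = 11
log2(11) = 3.4594316186
C = 3 * 1000 * 3.4594316186 = 10378.2949 bps
C = 10.378295 kbps -> 10.38 kbps (2 dp)

10.38


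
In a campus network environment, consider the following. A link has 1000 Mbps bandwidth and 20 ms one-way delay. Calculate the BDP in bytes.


Given: bandwidth = 1000 Mbps, delay = 20 ms
BDP in bits = 1000 * 10^6 * 20 / 1000
BDP in bits = 20000000
BDP in bytes = 20000000 / 8 = 2500000

2500000


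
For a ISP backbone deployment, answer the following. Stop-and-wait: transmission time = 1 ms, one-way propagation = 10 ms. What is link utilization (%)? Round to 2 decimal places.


Given: Ttrans = 1 ms, Tprop = 10 ms
RTT = 2 * Tprop = 2 * 10 = 20 ms
U = Ttrans / (Ttrans + RTT)
U = 1 / (1 + 20)
U = 1 / 21 = 0.047619
U% = 4.76%

4.76


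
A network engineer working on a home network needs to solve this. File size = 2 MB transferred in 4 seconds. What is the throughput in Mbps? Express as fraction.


Given: file = 2 MB, time = 4 s
File in Mb = 2 * 8 = 16 Mb
Throughput = 16 / 4 Mbps
Throughput = 4 Mbps

4


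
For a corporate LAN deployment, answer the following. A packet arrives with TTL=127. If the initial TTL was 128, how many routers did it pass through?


Given: initial TTL = 128, received TTL = 127
Hops = initial TTL - received TTL
Hops = 128 - 127 = 1

1


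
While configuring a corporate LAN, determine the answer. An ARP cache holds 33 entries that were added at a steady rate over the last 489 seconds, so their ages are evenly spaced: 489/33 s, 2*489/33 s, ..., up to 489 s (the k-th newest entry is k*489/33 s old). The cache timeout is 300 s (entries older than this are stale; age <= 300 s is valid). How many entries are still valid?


Ages are k * 489/33 s for k = 1..33 (spacing = 14.8182 s).
Entry k is valid iff k * 489/33 <= 300 iff k <= 33 * 300 / 489 = 20.2454
n_valid = floor(20.2454) = 20
(n_stale = 33 - 20 = 13)

20


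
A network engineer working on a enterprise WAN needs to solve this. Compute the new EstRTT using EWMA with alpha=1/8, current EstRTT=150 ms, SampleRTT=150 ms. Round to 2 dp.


Given: EstRTT = 150 ms, SampleRTT = 150 ms, alpha = 1/8
New EstRTT = (1 - alpha) * EstRTT + alpha * SampleRTT
(7/8) * 150 = 131.25
(1/8) * 150 = 18.75
New EstRTT = 131.25 + 18.75 = 150 ms -> 150.00 ms (2 dp)

150.00


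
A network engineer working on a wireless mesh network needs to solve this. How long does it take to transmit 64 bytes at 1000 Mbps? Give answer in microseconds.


Given: packet = 64 bytes, bandwidth = 1000 Mbps
Packet in bits = 64 * 8 = 512 bits
Bandwidth = 1000 * 10^6 = 1000000000 bps
Time = 512 / 1000000000 seconds
Time in us = 512 * 10^6 / 1000000000 = 0.512

0.512


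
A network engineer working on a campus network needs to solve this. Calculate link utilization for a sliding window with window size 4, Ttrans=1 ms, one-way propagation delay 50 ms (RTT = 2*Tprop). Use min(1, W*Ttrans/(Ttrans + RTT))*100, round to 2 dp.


Given: W = 4, Ttrans = 1 ms, RTT = 100 ms (= 2 * Tprop, Tprop = 50 ms)
Cycle time = Ttrans + RTT = 1 + 100 = 101 ms (first packet sent until its ACK returns)
W * Ttrans = 4 * 1 = 4 ms of sending per cycle
W * Ttrans / (Ttrans + RTT) = 4 / 101 = 0.039604
U = min(1, 0.039604) = 0.039604
U% = 3.96%

3.96


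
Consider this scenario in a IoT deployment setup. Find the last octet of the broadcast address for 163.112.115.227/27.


Given: IP = 163.112.115.227, prefix = /27
Host bits = 32 - 27 = 5
Network last octet = 227 AND mask = 224
Host part size = 2^5 - 1 = 31
Broadcast last octet = 224 OR 31 = 255

255


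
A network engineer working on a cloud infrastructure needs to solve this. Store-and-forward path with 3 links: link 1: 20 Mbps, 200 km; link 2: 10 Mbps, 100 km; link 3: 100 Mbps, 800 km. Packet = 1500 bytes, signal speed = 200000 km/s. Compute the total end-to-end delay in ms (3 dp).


Packet = 1500 bytes = 12000 bits. Store-and-forward: sum (t_trans + t_prop) per link.
Link 1: t_trans = 12000/(20*10^6) s = 0.6000 ms; t_prop = 200/200000 s = 1.0000 ms; subtotal = 1.6000 ms
Link 2: t_trans = 12000/(10*10^6) s = 1.2000 ms; t_prop = 100/200000 s = 0.5000 ms; subtotal = 1.7000 ms
Link 3: t_trans = 12000/(100*10^6) s = 0.1200 ms; t_prop = 800/200000 s = 4.0000 ms; subtotal = 4.1200 ms
End-to-end = 1.6000 + 1.7000 + 4.1200 = 7.4200 ms -> 7.420 ms (3 dp)

7.420


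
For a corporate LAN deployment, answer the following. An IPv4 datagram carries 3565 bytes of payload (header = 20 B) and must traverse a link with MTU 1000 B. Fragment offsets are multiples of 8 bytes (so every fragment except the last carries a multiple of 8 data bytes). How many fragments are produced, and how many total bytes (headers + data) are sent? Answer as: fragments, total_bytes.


Max data per non-final fragment = floor((MTU - header)/8)*8 = floor((1000 - 20)/8)*8 = floor(980/8)*8 = 976 B
Final fragment needs no 8-byte alignment: it can carry up to MTU - header = 980 B
Non-final fragments needed = ceil((payload - 980) / 976) = ceil(2585/976) = ceil(2.6486) = 3
Number of fragments = 3 + 1 = 4
Fragment sizes (data): 3 * 976 B + 637 B (last, 637 <= 980 OK)
Total bytes sent = payload + n_frags * header = 3565 + 4*20 = 3565 + 80 = 3645 B

4, 3645


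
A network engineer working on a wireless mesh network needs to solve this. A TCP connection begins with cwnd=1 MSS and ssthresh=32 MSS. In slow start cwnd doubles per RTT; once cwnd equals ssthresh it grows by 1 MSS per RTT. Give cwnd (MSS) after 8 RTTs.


RTT 0: cwnd = 1 MSS (initial)
RTT 1: cwnd = 2 MSS (slow start, doubled)
RTT 2: cwnd = 4 MSS (slow start, doubled)
RTT 3: cwnd = 8 MSS (slow start, doubled)
RTT 4: cwnd = 16 MSS (slow start, doubled)
RTT 5: cwnd = 32 MSS (slow start, doubled)
RTT 6: cwnd = 33 MSS (congestion avoidance, +1)
RTT 7: cwnd = 34 MSS (congestion avoidance, +1)
RTT 8: cwnd = 35 MSS (congestion avoidance, +1)

35


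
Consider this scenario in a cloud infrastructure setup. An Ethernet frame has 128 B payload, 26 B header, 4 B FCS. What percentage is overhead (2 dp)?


Given: payload = 128 B, header = 26 B, trailer = 4 B
Overhead bytes = header + trailer = 26 + 4 = 30
Total frame = payload + overhead = 128 + 30 = 158
Overhead % = 30 / 158 * 100 = 18.9873% -> 18.99% (2 dp)

18.99


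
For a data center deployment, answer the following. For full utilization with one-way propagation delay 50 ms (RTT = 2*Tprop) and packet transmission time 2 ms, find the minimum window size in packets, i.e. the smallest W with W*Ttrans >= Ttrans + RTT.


Given: Ttrans = 2 ms, RTT = 100 ms (= 2 * Tprop, Tprop = 50 ms)
Time until first ACK returns = Ttrans + RTT = 2 + 100 = 102 ms
Need W * Ttrans >= Ttrans + RTT  ->  W >= (Ttrans + RTT) / Ttrans
(Ttrans + RTT) / Ttrans = 102 / 2 = 51
W_min = ceil(51) = 51

51


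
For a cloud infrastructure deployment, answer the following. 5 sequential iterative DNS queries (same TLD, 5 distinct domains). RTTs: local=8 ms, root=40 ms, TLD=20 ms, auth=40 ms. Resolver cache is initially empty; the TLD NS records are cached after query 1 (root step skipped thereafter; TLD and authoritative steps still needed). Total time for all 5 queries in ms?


Lookup 1 (cold cache): local + root + TLD + auth = 8 + 40 + 20 + 40 = 108 ms
Lookups 2..5 (TLD NS cached -> skip root; new domain -> still ask TLD and auth): local + TLD + auth = 8 + 20 + 40 = 68 ms each
Remaining 4 lookups: 4 * 68 = 272 ms
Total = 108 + 272 = 380 ms

380


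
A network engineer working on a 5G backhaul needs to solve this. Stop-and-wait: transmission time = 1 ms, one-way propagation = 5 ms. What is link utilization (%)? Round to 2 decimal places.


Given: Ttrans = 1 ms, Tprop = 5 ms
RTT = 2 * Tprop = 2 * 5 = 10 ms
U = Ttrans / (Ttrans + RTT)
U = 1 / (1 + 10)
U = 1 / 11 = 0.090909
U% = 9.09%

9.09


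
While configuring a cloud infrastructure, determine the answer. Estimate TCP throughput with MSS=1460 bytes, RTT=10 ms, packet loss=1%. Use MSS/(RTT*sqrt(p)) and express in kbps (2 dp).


Given: MSS = 1460 bytes, RTT = 10 ms, loss = 1%
RTT in seconds = 10 / 1000 = 0.01
Loss rate = 1% = 0.01
sqrt(loss) = sqrt(0.01) = 0.1
Throughput (bytes/s) = 1460 / (0.01 * 0.1) = 1460000.0000
Throughput (kbps) = 1460000.0000 * 8 / 1000 = 11680.000000 -> 11680.00 kbps (2 dp)

11680.00


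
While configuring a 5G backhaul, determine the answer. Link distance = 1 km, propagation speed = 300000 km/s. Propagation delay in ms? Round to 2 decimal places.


Given: distance = 1 km, speed = 300000 km/s
Delay = distance / speed = 1 / 300000 seconds
Delay in ms = 1 * 1000 / 300000
Delay = 0.0033 ms
Rounded to 2 dp = 0.00 ms

0.00


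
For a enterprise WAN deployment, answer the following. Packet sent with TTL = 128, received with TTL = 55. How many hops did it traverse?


Given: initial TTL = 128, received TTL = 55
Hops = initial TTL - received TTL
Hops = 128 - 55 = 73

73


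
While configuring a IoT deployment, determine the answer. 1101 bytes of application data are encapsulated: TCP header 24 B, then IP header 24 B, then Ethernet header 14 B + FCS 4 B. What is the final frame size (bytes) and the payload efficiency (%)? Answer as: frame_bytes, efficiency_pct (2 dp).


TCP segment = 1101 + 24 = 1125 B
IP packet = 1125 + 24 = 1149 B
Ethernet frame = 1149 + 14 + 4 = 1167 B
Efficiency = app / frame = 1101 / 1167 = 0.943445 = 94.3445% -> 94.34% (2 dp)

1167, 94.34


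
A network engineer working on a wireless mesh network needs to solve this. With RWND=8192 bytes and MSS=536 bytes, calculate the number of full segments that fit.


Given: RWND = 8192 bytes, MSS = 536 bytes
Full segments = floor(RWND / MSS)
Full segments = floor(8192 / 536)
Full segments = floor(15.2836) = 15

15


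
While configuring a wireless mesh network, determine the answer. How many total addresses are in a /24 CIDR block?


Given: CIDR prefix /24
Host bits = 32 - 24 = 8
Total addresses = 2^8 = 256

256
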